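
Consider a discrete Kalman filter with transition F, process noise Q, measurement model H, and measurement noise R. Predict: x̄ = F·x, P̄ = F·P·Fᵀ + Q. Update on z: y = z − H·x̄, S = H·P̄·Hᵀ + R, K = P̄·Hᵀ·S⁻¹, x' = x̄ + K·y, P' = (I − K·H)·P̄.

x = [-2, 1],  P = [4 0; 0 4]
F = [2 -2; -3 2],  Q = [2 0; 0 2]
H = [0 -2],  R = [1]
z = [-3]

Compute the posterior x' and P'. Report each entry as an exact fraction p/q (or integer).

x' = [-262/217, 332/217]
P' = [978/217 -40/217; -40/217 54/217]

x̄ = F·x = [-6, 8]
P̄ = F·P·Fᵀ + Q = [34 -40; -40 54]
y = z − H·x̄ = [13]
S = H·P̄·Hᵀ + R = [217]
K = P̄·Hᵀ·S⁻¹ = [80/217; -108/217]
x' = x̄ + K·y = [-262/217, 332/217]
P' = (I − K·H)·P̄ = [978/217 -40/217; -40/217 54/217]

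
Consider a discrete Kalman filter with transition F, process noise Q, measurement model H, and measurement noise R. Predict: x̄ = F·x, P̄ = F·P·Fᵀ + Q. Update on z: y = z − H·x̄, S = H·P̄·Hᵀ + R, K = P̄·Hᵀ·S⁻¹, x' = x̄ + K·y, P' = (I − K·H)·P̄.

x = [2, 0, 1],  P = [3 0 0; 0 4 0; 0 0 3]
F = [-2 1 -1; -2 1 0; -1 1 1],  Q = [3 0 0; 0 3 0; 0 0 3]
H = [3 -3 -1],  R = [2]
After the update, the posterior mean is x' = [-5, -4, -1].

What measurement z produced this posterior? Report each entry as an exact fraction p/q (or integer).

z = [-2]

x̄ = F·x = [-5, -4, -1]
P̄ = F·P·Fᵀ + Q = [22 16 7; 16 19 10; 7 10 13]
S = H·P̄·Hᵀ + R = [114]
K = P̄·Hᵀ·S⁻¹ = [11/114; -1/6; -11/57]
x' − x̄ = [0, 0, 0] = K·y
y = (KᵀK)⁻¹·Kᵀ·(x' − x̄) = [0]
z = y + H·x̄ = [0] + [-2] = [-2]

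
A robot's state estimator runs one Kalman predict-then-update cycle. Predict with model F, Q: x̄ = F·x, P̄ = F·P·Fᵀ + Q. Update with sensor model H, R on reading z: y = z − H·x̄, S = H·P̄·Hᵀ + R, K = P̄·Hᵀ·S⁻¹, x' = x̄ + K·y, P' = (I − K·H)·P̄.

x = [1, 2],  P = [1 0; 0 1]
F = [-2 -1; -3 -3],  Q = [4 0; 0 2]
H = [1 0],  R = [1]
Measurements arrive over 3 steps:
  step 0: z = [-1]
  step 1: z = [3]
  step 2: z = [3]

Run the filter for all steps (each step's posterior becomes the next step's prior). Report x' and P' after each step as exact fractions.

step 0: x' = [-13/10, -63/10], P' = [9/10 9/10; 9/10 119/10]
step 1: x' = [782/241, 2592/241], P' = [231/241 492/241; 492/241 7943/241]
step 2: x' = [4463/1720, 13491/1720], P' = [11799/12040 29643/12040; 29643/12040 495671/12040]

step 0: x̄ = F·x = [-4, -9]
step 0: P̄ = F·P·Fᵀ + Q = [9 9; 9 20]
step 0: y = z − H·x̄ = [3]
step 0: S = H·P̄·Hᵀ + R = [10]
step 0: K = P̄·Hᵀ·S⁻¹ = [9/10; 9/10]
step 0: x' = x̄ + K·y = [-13/10, -63/10]
step 0: P' = (I − K·H)·P̄ = [9/10 9/10; 9/10 119/10]
step 1: x̄ = F·x = [89/10, 114/5]
step 1: P̄ = F·P·Fᵀ + Q = [231/10 246/5; 246/5 667/5]
step 1: y = z − H·x̄ = [-59/10]
step 1: S = H·P̄·Hᵀ + R = [241/10]
step 1: K = P̄·Hᵀ·S⁻¹ = [231/241; 492/241]
step 1: x' = x̄ + K·y = [782/241, 2592/241]
step 1: P' = (I − K·H)·P̄ = [231/241 492/241; 492/241 7943/241]
step 2: x̄ = F·x = [-4156/241, -42]
step 2: P̄ = F·P·Fᵀ + Q = [11799/241 123; 123 344]
step 2: y = z − H·x̄ = [4879/241]
step 2: S = H·P̄·Hᵀ + R = [12040/241]
step 2: K = P̄·Hᵀ·S⁻¹ = [11799/12040; 29643/12040]
step 2: x' = x̄ + K·y = [4463/1720, 13491/1720]
step 2: P' = (I − K·H)·P̄ = [11799/12040 29643/12040; 29643/12040 495671/12040]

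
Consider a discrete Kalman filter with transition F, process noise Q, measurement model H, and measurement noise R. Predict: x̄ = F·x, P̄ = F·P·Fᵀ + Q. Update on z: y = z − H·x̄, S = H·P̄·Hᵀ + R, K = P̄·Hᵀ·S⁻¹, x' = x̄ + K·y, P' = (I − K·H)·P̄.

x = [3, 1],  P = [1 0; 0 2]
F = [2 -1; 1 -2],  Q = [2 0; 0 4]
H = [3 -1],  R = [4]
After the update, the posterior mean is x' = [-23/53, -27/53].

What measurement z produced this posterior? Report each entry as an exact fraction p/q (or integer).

x̄ = F·x = [5, 1]
P̄ = F·P·Fᵀ + Q = [8 6; 6 13]
S = H·P̄·Hᵀ + R = [53]
K = P̄·Hᵀ·S⁻¹ = [18/53; 5/53]
x' − x̄ = [-288/53, -80/53] = K·y
y = (KᵀK)⁻¹·Kᵀ·(x' − x̄) = [-16]
z = y + H·x̄ = [-16] + [14] = [-2]

z = [-2]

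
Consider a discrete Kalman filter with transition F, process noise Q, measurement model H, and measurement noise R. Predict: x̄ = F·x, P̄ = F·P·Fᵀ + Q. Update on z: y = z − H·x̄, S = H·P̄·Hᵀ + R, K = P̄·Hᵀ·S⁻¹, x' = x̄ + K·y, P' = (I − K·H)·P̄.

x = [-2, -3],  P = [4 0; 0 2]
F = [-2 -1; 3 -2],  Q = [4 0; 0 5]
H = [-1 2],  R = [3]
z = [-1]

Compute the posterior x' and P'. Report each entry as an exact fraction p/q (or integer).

x̄ = F·x = [7, 0]
P̄ = F·P·Fᵀ + Q = [22 -20; -20 49]
y = z − H·x̄ = [6]
S = H·P̄·Hᵀ + R = [301]
K = P̄·Hᵀ·S⁻¹ = [-62/301; 118/301]
x' = x̄ + K·y = [1735/301, 708/301]
P' = (I − K·H)·P̄ = [2778/301 1296/301; 1296/301 825/301]

x' = [1735/301, 708/301]
P' = [2778/301 1296/301; 1296/301 825/301]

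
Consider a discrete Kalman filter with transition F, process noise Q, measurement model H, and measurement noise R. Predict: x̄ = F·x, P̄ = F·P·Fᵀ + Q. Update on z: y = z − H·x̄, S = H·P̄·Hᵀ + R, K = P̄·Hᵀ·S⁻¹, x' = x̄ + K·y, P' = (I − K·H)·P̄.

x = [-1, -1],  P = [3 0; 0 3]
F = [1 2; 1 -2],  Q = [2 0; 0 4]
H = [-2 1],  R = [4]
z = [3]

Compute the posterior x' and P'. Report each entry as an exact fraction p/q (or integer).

x' = [-209/127, -21/127]
P' = [310/127 448/127; 448/127 1044/127]

x̄ = F·x = [-3, 1]
P̄ = F·P·Fᵀ + Q = [17 -9; -9 19]
y = z − H·x̄ = [-4]
S = H·P̄·Hᵀ + R = [127]
K = P̄·Hᵀ·S⁻¹ = [-43/127; 37/127]
x' = x̄ + K·y = [-209/127, -21/127]
P' = (I − K·H)·P̄ = [310/127 448/127; 448/127 1044/127]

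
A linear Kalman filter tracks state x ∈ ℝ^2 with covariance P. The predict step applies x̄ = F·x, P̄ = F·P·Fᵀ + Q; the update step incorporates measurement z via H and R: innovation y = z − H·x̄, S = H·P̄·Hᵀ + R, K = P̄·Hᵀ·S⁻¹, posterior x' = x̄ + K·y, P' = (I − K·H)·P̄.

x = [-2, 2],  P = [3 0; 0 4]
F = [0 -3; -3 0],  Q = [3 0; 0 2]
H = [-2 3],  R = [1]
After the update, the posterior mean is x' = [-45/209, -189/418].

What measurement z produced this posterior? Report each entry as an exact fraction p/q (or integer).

x̄ = F·x = [-6, 6]
P̄ = F·P·Fᵀ + Q = [39 0; 0 29]
S = H·P̄·Hᵀ + R = [418]
K = P̄·Hᵀ·S⁻¹ = [-39/209; 87/418]
x' − x̄ = [1209/209, -2697/418] = K·y
y = (KᵀK)⁻¹·Kᵀ·(x' − x̄) = [-31]
z = y + H·x̄ = [-31] + [30] = [-1]

z = [-1]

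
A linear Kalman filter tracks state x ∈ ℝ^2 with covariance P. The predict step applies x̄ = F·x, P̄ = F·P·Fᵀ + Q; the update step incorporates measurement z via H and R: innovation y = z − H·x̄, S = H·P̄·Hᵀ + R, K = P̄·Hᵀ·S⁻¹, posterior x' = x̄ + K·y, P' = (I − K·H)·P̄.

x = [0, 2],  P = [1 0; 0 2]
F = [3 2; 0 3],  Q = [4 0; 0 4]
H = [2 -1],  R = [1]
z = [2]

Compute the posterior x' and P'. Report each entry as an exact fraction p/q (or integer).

x' = [4, 6]
P' = [339/59 648/59; 648/59 1294/59]

x̄ = F·x = [4, 6]
P̄ = F·P·Fᵀ + Q = [21 12; 12 22]
y = z − H·x̄ = [0]
S = H·P̄·Hᵀ + R = [59]
K = P̄·Hᵀ·S⁻¹ = [30/59; 2/59]
x' = x̄ + K·y = [4, 6]
P' = (I − K·H)·P̄ = [339/59 648/59; 648/59 1294/59]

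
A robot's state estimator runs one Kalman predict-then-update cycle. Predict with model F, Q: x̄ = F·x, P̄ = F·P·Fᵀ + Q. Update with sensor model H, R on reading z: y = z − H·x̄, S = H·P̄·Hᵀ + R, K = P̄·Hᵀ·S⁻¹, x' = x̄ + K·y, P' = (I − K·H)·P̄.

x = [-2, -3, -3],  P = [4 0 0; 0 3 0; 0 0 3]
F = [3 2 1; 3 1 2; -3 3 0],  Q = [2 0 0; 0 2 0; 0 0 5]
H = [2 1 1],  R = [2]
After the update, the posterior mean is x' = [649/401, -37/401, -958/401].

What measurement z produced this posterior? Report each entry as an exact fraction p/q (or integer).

z = [1]

x̄ = F·x = [-15, -15, -3]
P̄ = F·P·Fᵀ + Q = [53 48 -18; 48 53 -27; -18 -27 68]
S = H·P̄·Hᵀ + R = [401]
K = P̄·Hᵀ·S⁻¹ = [136/401; 122/401; 5/401]
x' − x̄ = [6664/401, 5978/401, 245/401] = K·y
y = (KᵀK)⁻¹·Kᵀ·(x' − x̄) = [49]
z = y + H·x̄ = [49] + [-48] = [1]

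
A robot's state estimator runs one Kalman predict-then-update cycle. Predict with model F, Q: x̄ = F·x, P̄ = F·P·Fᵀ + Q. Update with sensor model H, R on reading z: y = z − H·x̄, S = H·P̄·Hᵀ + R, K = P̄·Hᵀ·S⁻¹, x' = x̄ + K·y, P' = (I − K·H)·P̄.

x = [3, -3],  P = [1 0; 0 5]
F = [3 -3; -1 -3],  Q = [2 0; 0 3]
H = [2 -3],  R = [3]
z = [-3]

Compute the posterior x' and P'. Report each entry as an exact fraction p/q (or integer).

x' = [1623/82, 2307/164]
P' = [2247/41 3003/82; 3003/82 4067/164]

x̄ = F·x = [18, 6]
P̄ = F·P·Fᵀ + Q = [56 42; 42 49]
y = z − H·x̄ = [-21]
S = H·P̄·Hᵀ + R = [164]
K = P̄·Hᵀ·S⁻¹ = [-7/82; -63/164]
x' = x̄ + K·y = [1623/82, 2307/164]
P' = (I − K·H)·P̄ = [2247/41 3003/82; 3003/82 4067/164]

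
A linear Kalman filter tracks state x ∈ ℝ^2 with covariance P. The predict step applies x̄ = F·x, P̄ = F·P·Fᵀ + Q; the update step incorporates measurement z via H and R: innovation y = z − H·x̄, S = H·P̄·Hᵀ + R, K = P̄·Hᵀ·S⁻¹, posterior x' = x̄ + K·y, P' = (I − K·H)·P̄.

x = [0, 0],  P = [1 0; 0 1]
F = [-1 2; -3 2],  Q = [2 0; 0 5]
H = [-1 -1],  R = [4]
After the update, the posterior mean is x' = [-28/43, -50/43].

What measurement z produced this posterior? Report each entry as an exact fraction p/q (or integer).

z = [2]

x̄ = F·x = [0, 0]
P̄ = F·P·Fᵀ + Q = [7 7; 7 18]
S = H·P̄·Hᵀ + R = [43]
K = P̄·Hᵀ·S⁻¹ = [-14/43; -25/43]
x' − x̄ = [-28/43, -50/43] = K·y
y = (KᵀK)⁻¹·Kᵀ·(x' − x̄) = [2]
z = y + H·x̄ = [2] + [0] = [2]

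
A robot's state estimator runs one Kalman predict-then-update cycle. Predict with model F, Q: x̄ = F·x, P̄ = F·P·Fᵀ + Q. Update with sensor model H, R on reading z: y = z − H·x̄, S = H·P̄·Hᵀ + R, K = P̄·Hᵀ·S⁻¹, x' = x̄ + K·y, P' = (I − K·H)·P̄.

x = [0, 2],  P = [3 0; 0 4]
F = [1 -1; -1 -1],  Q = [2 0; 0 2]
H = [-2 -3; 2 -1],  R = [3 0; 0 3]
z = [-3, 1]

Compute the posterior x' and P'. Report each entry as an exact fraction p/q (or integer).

x' = [3774/5639, 2590/5639]
P' = [2481/5639 -951/5639; -951/5639 2001/5639]

x̄ = F·x = [-2, -2]
P̄ = F·P·Fᵀ + Q = [9 1; 1 9]
y = z − H·x̄ = [-13, 3]
S = H·P̄·Hᵀ + R = [132 -13; -13 44]
K = P̄·Hᵀ·S⁻¹ = [-703/5639 1971/5639; -1367/5639 -1301/5639]
x' = x̄ + K·y = [3774/5639, 2590/5639]
P' = (I − K·H)·P̄ = [2481/5639 -951/5639; -951/5639 2001/5639]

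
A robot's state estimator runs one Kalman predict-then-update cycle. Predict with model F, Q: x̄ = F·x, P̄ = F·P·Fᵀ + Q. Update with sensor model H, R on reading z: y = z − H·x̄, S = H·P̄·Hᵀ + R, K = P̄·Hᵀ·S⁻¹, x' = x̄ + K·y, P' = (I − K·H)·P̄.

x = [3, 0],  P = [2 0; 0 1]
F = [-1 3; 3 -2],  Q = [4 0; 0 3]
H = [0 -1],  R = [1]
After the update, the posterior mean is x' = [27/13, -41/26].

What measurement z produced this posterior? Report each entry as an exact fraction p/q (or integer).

z = [2]

x̄ = F·x = [-3, 9]
P̄ = F·P·Fᵀ + Q = [15 -12; -12 25]
S = H·P̄·Hᵀ + R = [26]
K = P̄·Hᵀ·S⁻¹ = [6/13; -25/26]
x' − x̄ = [66/13, -275/26] = K·y
y = (KᵀK)⁻¹·Kᵀ·(x' − x̄) = [11]
z = y + H·x̄ = [11] + [-9] = [2]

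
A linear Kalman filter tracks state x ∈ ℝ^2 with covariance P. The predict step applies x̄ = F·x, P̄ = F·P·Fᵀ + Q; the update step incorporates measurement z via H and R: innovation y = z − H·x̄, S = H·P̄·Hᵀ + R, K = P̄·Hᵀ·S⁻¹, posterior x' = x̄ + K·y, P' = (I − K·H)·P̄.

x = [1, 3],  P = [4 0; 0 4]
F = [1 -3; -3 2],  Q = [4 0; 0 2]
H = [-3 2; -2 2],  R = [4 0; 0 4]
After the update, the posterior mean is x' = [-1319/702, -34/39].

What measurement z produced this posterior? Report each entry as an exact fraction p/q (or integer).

z = [3, 3]

x̄ = F·x = [-8, 3]
P̄ = F·P·Fᵀ + Q = [44 -36; -36 54]
S = H·P̄·Hᵀ + R = [1048 840; 840 684]
K = P̄·Hᵀ·S⁻¹ = [-107/234 115/351; -4/13 25/39]
x' − x̄ = [4297/702, -151/39] = K·y
y = (KᵀK)⁻¹·Kᵀ·(x' − x̄) = [-27, -19]
z = y + H·x̄ = [-27, -19] + [30, 22] = [3, 3]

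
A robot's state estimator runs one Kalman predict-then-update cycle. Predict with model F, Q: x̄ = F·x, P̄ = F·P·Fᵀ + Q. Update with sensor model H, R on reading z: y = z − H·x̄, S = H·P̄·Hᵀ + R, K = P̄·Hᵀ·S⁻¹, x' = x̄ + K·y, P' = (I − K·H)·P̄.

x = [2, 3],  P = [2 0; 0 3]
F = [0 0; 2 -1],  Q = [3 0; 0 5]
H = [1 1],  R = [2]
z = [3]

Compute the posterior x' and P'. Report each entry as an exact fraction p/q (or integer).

x' = [2/7, 53/21]
P' = [18/7 -16/7; -16/7 80/21]

x̄ = F·x = [0, 1]
P̄ = F·P·Fᵀ + Q = [3 0; 0 16]
y = z − H·x̄ = [2]
S = H·P̄·Hᵀ + R = [21]
K = P̄·Hᵀ·S⁻¹ = [1/7; 16/21]
x' = x̄ + K·y = [2/7, 53/21]
P' = (I − K·H)·P̄ = [18/7 -16/7; -16/7 80/21]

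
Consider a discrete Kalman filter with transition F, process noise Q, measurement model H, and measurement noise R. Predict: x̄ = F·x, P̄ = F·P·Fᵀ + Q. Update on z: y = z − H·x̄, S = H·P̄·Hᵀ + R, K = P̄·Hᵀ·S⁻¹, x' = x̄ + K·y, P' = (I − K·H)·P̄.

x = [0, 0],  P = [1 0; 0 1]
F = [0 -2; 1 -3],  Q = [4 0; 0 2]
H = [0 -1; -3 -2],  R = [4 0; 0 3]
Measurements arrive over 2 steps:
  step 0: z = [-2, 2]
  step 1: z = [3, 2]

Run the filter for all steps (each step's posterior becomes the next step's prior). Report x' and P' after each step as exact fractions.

step 0: x̄ = F·x = [0, 0]
step 0: P̄ = F·P·Fᵀ + Q = [8 6; 6 12]
step 0: y = z − H·x̄ = [-2, 2]
step 0: S = H·P̄·Hᵀ + R = [16 42; 42 195]
step 0: K = P̄·Hᵀ·S⁻¹ = [57/226 -27/113; -48/113 -14/113]
step 0: x' = x̄ + K·y = [-111/113, 68/113]
step 0: P' = (I − K·H)·P̄ = [103/113 -114/113; -114/113 192/113]
step 1: x̄ = F·x = [-136/113, -315/113]
step 1: P̄ = F·P·Fᵀ + Q = [1220/113 1380/113; 1380/113 2741/113]
step 1: y = z − H·x̄ = [24/113, -812/113]
step 1: S = H·P̄·Hᵀ + R = [3193/113 9622/113; 9622/113 38843/113]
step 1: K = P̄·Hᵀ·S⁻¹ = [14460/55651 -12780/55651; -122883/278255 -38488/278255]
step 1: x' = x̄ + K·y = [27928/55651, -525197/278255]
step 1: P' = (I − K·H)·P̄ = [51340/55651 -57840/55651; -57840/55651 491532/278255]

step 0: x' = [-111/113, 68/113], P' = [103/113 -114/113; -114/113 192/113]
step 1: x' = [27928/55651, -525197/278255], P' = [51340/55651 -57840/55651; -57840/55651 491532/278255]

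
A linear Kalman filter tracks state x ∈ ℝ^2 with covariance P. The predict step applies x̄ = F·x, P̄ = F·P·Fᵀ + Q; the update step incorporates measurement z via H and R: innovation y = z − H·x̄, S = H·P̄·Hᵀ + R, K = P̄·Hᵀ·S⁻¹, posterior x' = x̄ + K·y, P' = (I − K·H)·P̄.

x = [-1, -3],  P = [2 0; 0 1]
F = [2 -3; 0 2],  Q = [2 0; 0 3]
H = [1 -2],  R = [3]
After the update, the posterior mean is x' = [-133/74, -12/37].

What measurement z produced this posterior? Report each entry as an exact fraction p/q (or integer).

z = [-2]

x̄ = F·x = [7, -6]
P̄ = F·P·Fᵀ + Q = [19 -6; -6 7]
S = H·P̄·Hᵀ + R = [74]
K = P̄·Hᵀ·S⁻¹ = [31/74; -10/37]
x' − x̄ = [-651/74, 210/37] = K·y
y = (KᵀK)⁻¹·Kᵀ·(x' − x̄) = [-21]
z = y + H·x̄ = [-21] + [19] = [-2]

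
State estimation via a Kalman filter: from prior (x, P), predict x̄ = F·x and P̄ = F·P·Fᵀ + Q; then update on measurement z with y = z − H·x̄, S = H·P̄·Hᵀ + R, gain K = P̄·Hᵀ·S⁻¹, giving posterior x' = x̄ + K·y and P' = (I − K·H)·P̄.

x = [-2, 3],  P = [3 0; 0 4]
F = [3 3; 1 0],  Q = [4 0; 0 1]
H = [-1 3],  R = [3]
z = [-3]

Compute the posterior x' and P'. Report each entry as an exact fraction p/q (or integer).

x̄ = F·x = [3, -2]
P̄ = F·P·Fᵀ + Q = [67 9; 9 4]
y = z − H·x̄ = [6]
S = H·P̄·Hᵀ + R = [52]
K = P̄·Hᵀ·S⁻¹ = [-10/13; 3/52]
x' = x̄ + K·y = [-21/13, -43/26]
P' = (I − K·H)·P̄ = [471/13 147/13; 147/13 199/52]

x' = [-21/13, -43/26]
P' = [471/13 147/13; 147/13 199/52]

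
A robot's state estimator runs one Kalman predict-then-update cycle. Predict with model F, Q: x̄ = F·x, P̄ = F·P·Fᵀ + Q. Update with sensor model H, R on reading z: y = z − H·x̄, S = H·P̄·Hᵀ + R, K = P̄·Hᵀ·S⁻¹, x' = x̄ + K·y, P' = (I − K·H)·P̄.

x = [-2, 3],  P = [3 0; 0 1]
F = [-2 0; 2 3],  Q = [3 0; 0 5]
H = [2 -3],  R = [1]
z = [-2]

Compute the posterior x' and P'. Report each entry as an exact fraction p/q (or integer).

x̄ = F·x = [4, 5]
P̄ = F·P·Fᵀ + Q = [15 -12; -12 26]
y = z − H·x̄ = [5]
S = H·P̄·Hᵀ + R = [439]
K = P̄·Hᵀ·S⁻¹ = [66/439; -102/439]
x' = x̄ + K·y = [2086/439, 1685/439]
P' = (I − K·H)·P̄ = [2229/439 1464/439; 1464/439 1010/439]

x' = [2086/439, 1685/439]
P' = [2229/439 1464/439; 1464/439 1010/439]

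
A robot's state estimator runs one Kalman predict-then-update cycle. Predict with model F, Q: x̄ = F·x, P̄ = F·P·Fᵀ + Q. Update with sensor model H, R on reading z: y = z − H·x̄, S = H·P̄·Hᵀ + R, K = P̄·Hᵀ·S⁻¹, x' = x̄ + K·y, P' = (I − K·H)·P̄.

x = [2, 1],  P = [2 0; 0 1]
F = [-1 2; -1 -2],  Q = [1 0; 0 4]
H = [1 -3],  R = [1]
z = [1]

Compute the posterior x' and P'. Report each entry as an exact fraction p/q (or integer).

x̄ = F·x = [0, -4]
P̄ = F·P·Fᵀ + Q = [7 -2; -2 10]
y = z − H·x̄ = [-11]
S = H·P̄·Hᵀ + R = [110]
K = P̄·Hᵀ·S⁻¹ = [13/110; -16/55]
x' = x̄ + K·y = [-13/10, -4/5]
P' = (I − K·H)·P̄ = [601/110 98/55; 98/55 38/55]

x' = [-13/10, -4/5]
P' = [601/110 98/55; 98/55 38/55]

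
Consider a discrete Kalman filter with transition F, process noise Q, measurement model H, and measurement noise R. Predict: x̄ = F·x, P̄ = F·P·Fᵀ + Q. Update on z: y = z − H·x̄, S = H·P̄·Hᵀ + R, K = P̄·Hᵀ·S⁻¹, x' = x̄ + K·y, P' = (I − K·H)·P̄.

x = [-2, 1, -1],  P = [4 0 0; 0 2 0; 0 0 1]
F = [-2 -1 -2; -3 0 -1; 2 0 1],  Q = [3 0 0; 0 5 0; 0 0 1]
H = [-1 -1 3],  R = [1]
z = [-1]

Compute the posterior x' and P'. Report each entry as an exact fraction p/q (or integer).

x' = [-1/18, 31/270, -89/270]
P' = [55/12 -65/36 31/36; -65/36 2231/540 371/540; 31/36 371/540 311/540]

x̄ = F·x = [5, 7, -5]
P̄ = F·P·Fᵀ + Q = [25 26 -18; 26 42 -25; -18 -25 18]
y = z − H·x̄ = [26]
S = H·P̄·Hᵀ + R = [540]
K = P̄·Hᵀ·S⁻¹ = [-7/36; -143/540; 97/540]
x' = x̄ + K·y = [-1/18, 31/270, -89/270]
P' = (I − K·H)·P̄ = [55/12 -65/36 31/36; -65/36 2231/540 371/540; 31/36 371/540 311/540]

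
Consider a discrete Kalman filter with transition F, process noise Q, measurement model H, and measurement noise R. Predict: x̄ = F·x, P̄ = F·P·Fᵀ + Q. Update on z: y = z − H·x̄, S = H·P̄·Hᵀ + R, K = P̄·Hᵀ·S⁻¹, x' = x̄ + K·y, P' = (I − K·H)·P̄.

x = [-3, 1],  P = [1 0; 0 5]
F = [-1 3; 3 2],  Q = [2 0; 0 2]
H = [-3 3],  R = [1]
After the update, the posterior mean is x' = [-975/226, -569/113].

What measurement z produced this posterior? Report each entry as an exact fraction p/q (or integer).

z = [-2]

x̄ = F·x = [6, -7]
P̄ = F·P·Fᵀ + Q = [48 27; 27 31]
S = H·P̄·Hᵀ + R = [226]
K = P̄·Hᵀ·S⁻¹ = [-63/226; 6/113]
x' − x̄ = [-2331/226, 222/113] = K·y
y = (KᵀK)⁻¹·Kᵀ·(x' − x̄) = [37]
z = y + H·x̄ = [37] + [-39] = [-2]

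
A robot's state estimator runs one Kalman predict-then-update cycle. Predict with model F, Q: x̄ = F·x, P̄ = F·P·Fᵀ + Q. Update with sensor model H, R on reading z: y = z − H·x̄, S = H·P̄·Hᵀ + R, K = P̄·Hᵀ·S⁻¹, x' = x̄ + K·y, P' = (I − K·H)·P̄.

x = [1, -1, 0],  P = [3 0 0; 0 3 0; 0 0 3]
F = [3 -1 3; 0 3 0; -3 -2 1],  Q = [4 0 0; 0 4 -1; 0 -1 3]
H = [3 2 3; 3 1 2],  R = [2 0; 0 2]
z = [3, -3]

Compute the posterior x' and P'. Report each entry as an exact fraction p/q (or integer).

x̄ = F·x = [4, -3, -1]
P̄ = F·P·Fᵀ + Q = [61 -9 -12; -9 31 -19; -12 -19 45]
y = z − H·x̄ = [0, -10]
S = H·P̄·Hᵀ + R = [528 487; 487 488]
K = P̄·Hᵀ·S⁻¹ = [-10098/20495 16377/20495; 5822/20495 -7238/20495; 12723/20495 -11227/20495]
x' = x̄ + K·y = [-16358/4099, 2179/4099, 18355/4099]
P' = (I − K·H)·P̄ = [96287/20495 150207/20495 -203157/20495; 150207/20495 517337/20495 -491217/20495; -203157/20495 -491217/20495 539117/20495]

x' = [-16358/4099, 2179/4099, 18355/4099]
P' = [96287/20495 150207/20495 -203157/20495; 150207/20495 517337/20495 -491217/20495; -203157/20495 -491217/20495 539117/20495]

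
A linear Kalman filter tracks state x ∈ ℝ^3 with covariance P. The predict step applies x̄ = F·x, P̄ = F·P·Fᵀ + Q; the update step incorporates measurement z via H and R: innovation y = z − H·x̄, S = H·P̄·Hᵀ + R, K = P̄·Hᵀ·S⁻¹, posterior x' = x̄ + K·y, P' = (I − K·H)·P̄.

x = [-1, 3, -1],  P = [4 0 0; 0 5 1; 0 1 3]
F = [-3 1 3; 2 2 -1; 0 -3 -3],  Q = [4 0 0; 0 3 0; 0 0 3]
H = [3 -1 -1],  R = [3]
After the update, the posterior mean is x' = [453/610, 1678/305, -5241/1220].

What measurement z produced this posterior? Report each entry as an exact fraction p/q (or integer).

z = [1]

x̄ = F·x = [3, 5, -6]
P̄ = F·P·Fᵀ + Q = [78 -18 -54; -18 38 -24; -54 -24 93]
S = H·P̄·Hᵀ + R = [1220]
K = P̄·Hᵀ·S⁻¹ = [153/610; -17/305; -231/1220]
x' − x̄ = [-1377/610, 153/305, 2079/1220] = K·y
y = (KᵀK)⁻¹·Kᵀ·(x' − x̄) = [-9]
z = y + H·x̄ = [-9] + [10] = [1]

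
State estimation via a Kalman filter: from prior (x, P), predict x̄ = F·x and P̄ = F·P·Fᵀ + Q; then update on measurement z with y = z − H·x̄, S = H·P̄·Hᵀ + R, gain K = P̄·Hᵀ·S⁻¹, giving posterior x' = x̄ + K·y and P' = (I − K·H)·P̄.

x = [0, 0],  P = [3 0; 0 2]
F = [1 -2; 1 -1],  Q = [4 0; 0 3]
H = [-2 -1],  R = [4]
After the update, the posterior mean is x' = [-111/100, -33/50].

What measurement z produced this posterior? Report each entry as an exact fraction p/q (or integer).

x̄ = F·x = [0, 0]
P̄ = F·P·Fᵀ + Q = [15 7; 7 8]
S = H·P̄·Hᵀ + R = [100]
K = P̄·Hᵀ·S⁻¹ = [-37/100; -11/50]
x' − x̄ = [-111/100, -33/50] = K·y
y = (KᵀK)⁻¹·Kᵀ·(x' − x̄) = [3]
z = y + H·x̄ = [3] + [0] = [3]

z = [3]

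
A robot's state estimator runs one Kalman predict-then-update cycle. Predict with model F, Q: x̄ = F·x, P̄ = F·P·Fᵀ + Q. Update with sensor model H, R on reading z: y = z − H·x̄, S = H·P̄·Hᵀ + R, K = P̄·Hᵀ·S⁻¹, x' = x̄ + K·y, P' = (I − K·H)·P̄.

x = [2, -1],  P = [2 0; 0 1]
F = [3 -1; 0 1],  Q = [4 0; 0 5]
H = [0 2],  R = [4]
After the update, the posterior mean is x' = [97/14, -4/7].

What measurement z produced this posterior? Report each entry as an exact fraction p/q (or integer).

z = [-1]

x̄ = F·x = [7, -1]
P̄ = F·P·Fᵀ + Q = [23 -1; -1 6]
S = H·P̄·Hᵀ + R = [28]
K = P̄·Hᵀ·S⁻¹ = [-1/14; 3/7]
x' − x̄ = [-1/14, 3/7] = K·y
y = (KᵀK)⁻¹·Kᵀ·(x' − x̄) = [1]
z = y + H·x̄ = [1] + [-2] = [-1]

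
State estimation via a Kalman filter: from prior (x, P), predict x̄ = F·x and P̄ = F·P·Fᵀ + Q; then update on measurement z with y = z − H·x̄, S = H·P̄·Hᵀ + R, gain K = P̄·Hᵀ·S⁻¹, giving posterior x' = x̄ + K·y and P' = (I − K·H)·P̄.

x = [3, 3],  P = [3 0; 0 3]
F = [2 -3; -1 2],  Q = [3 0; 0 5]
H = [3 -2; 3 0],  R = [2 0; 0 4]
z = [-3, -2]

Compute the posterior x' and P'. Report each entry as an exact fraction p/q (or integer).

x̄ = F·x = [-3, 3]
P̄ = F·P·Fᵀ + Q = [42 -24; -24 20]
y = z − H·x̄ = [12, 7]
S = H·P̄·Hᵀ + R = [748 522; 522 382]
K = P̄·Hᵀ·S⁻¹ = [174/3313 855/3313; -1300/3313 1152/3313]
x' = x̄ + K·y = [-1866/3313, 2403/3313]
P' = (I − K·H)·P̄ = [1140/3313 1536/3313; 1536/3313 3604/3313]

x' = [-1866/3313, 2403/3313]
P' = [1140/3313 1536/3313; 1536/3313 3604/3313]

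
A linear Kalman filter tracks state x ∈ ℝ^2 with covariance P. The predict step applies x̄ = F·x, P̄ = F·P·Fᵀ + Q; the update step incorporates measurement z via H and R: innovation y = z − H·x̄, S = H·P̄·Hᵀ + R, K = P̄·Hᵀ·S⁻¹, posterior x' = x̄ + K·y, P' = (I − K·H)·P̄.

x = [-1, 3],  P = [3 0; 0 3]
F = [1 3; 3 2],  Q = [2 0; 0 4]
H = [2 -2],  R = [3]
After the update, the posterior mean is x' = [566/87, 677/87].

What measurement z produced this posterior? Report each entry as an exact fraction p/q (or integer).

z = [-3]

x̄ = F·x = [8, 3]
P̄ = F·P·Fᵀ + Q = [32 27; 27 43]
S = H·P̄·Hᵀ + R = [87]
K = P̄·Hᵀ·S⁻¹ = [10/87; -32/87]
x' − x̄ = [-130/87, 416/87] = K·y
y = (KᵀK)⁻¹·Kᵀ·(x' − x̄) = [-13]
z = y + H·x̄ = [-13] + [10] = [-3]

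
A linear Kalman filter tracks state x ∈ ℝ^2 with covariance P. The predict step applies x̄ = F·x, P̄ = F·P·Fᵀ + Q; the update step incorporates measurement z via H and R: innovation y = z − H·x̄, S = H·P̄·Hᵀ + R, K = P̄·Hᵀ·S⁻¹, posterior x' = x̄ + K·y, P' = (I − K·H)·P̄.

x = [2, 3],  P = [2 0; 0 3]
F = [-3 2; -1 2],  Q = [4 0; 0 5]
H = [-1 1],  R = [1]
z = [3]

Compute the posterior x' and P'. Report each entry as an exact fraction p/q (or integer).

x' = [8/9, 71/18]
P' = [178/9 170/9; 170/9 341/18]

x̄ = F·x = [0, 4]
P̄ = F·P·Fᵀ + Q = [34 18; 18 19]
y = z − H·x̄ = [-1]
S = H·P̄·Hᵀ + R = [18]
K = P̄·Hᵀ·S⁻¹ = [-8/9; 1/18]
x' = x̄ + K·y = [8/9, 71/18]
P' = (I − K·H)·P̄ = [178/9 170/9; 170/9 341/18]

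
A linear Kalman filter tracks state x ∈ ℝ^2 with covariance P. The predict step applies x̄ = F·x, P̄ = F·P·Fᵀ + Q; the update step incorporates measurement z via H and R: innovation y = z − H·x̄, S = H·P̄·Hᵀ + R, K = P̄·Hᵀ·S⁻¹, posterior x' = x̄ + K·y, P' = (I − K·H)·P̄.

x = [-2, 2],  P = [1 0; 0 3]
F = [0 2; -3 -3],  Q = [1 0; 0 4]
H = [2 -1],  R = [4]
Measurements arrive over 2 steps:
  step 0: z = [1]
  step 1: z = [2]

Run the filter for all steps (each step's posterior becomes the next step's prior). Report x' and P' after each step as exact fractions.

step 0: x' = [13/6, 19/6], P' = [31/21 40/21; 40/21 118/21]
step 1: x' = [-951/7993, -20128/7993], P' = [9533/7993 11330/7993; 11330/7993 38824/7993]

step 0: x̄ = F·x = [4, 0]
step 0: P̄ = F·P·Fᵀ + Q = [13 -18; -18 40]
step 0: y = z − H·x̄ = [-7]
step 0: S = H·P̄·Hᵀ + R = [168]
step 0: K = P̄·Hᵀ·S⁻¹ = [11/42; -19/42]
step 0: x' = x̄ + K·y = [13/6, 19/6]
step 0: P' = (I − K·H)·P̄ = [31/21 40/21; 40/21 118/21]
step 1: x̄ = F·x = [19/3, -16]
step 1: P̄ = F·P·Fᵀ + Q = [493/21 -316/7; -316/7 715/7]
step 1: y = z − H·x̄ = [-80/3]
step 1: S = H·P̄·Hᵀ + R = [7993/21]
step 1: K = P̄·Hᵀ·S⁻¹ = [1934/7993; -4041/7993]
step 1: x' = x̄ + K·y = [-951/7993, -20128/7993]
step 1: P' = (I − K·H)·P̄ = [9533/7993 11330/7993; 11330/7993 38824/7993]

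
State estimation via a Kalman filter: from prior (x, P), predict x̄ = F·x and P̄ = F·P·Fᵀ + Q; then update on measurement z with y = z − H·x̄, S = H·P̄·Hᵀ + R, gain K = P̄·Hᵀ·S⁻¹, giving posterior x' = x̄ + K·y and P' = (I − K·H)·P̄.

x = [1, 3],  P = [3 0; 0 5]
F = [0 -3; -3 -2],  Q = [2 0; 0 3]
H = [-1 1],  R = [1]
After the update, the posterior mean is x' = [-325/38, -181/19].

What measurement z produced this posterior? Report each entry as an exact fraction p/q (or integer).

z = [-1]

x̄ = F·x = [-9, -9]
P̄ = F·P·Fᵀ + Q = [47 30; 30 50]
S = H·P̄·Hᵀ + R = [38]
K = P̄·Hᵀ·S⁻¹ = [-17/38; 10/19]
x' − x̄ = [17/38, -10/19] = K·y
y = (KᵀK)⁻¹·Kᵀ·(x' − x̄) = [-1]
z = y + H·x̄ = [-1] + [0] = [-1]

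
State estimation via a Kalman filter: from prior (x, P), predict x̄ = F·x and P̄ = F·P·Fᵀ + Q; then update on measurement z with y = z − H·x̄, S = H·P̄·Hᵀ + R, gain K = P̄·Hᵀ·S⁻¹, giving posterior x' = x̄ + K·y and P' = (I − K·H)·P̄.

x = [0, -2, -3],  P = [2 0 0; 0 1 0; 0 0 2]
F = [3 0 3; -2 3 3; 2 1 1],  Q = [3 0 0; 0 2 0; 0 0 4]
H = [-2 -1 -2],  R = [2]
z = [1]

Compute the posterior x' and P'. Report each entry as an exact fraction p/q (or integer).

x' = [171/61, -609/61, 97/61]
P' = [2253/427 -3558/427 -354/427; -3558/427 13198/427 -2990/427; -354/427 -2990/427 1916/427]

x̄ = F·x = [-9, -15, -5]
P̄ = F·P·Fᵀ + Q = [39 6 18; 6 37 1; 18 1 15]
y = z − H·x̄ = [-42]
S = H·P̄·Hᵀ + R = [427]
K = P̄·Hᵀ·S⁻¹ = [-120/427; -51/427; -67/427]
x' = x̄ + K·y = [171/61, -609/61, 97/61]
P' = (I − K·H)·P̄ = [2253/427 -3558/427 -354/427; -3558/427 13198/427 -2990/427; -354/427 -2990/427 1916/427]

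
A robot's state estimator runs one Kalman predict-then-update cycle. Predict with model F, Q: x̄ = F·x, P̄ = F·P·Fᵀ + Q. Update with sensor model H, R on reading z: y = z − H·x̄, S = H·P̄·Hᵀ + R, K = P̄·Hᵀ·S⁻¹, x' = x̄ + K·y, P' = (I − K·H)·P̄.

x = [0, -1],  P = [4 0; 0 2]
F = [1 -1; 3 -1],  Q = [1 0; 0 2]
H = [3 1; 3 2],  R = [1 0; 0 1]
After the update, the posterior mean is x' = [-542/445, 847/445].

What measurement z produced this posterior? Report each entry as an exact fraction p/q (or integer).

x̄ = F·x = [1, 1]
P̄ = F·P·Fᵀ + Q = [7 14; 14 40]
S = H·P̄·Hᵀ + R = [188 269; 269 392]
K = P̄·Hᵀ·S⁻¹ = [539/1335 -203/1335; -674/1335 878/1335]
x' − x̄ = [-987/445, 402/445] = K·y
y = (KᵀK)⁻¹·Kᵀ·(x' − x̄) = [-7, -4]
z = y + H·x̄ = [-7, -4] + [4, 5] = [-3, 1]

z = [-3, 1]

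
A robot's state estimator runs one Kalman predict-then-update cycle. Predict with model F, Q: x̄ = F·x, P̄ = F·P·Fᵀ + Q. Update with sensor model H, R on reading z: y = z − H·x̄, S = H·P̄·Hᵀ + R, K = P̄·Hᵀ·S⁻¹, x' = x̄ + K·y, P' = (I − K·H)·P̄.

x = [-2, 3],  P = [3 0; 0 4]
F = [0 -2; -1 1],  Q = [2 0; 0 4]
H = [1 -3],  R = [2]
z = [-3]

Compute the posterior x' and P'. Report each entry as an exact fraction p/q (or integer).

x' = [-246/167, 97/167]
P' = [1242/167 386/167; 386/167 156/167]

x̄ = F·x = [-6, 5]
P̄ = F·P·Fᵀ + Q = [18 -8; -8 11]
y = z − H·x̄ = [18]
S = H·P̄·Hᵀ + R = [167]
K = P̄·Hᵀ·S⁻¹ = [42/167; -41/167]
x' = x̄ + K·y = [-246/167, 97/167]
P' = (I − K·H)·P̄ = [1242/167 386/167; 386/167 156/167]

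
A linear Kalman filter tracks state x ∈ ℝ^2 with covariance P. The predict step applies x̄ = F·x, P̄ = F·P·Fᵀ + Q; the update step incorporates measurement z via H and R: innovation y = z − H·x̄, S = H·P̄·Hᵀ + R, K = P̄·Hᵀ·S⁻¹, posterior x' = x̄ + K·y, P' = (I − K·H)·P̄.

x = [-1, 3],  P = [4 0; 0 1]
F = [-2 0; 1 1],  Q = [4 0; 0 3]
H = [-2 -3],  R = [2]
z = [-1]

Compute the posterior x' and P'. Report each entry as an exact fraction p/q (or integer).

x' = [-14/29, 22/29]
P' = [452/29 -296/29; -296/29 200/29]

x̄ = F·x = [2, 2]
P̄ = F·P·Fᵀ + Q = [20 -8; -8 8]
y = z − H·x̄ = [9]
S = H·P̄·Hᵀ + R = [58]
K = P̄·Hᵀ·S⁻¹ = [-8/29; -4/29]
x' = x̄ + K·y = [-14/29, 22/29]
P' = (I − K·H)·P̄ = [452/29 -296/29; -296/29 200/29]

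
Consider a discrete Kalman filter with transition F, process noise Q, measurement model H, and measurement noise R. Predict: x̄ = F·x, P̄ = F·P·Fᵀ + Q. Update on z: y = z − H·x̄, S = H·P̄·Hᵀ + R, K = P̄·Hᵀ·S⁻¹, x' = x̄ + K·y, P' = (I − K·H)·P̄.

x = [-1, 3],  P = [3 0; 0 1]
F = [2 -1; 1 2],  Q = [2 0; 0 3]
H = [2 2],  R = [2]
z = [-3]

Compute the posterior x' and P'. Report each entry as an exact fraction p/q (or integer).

x̄ = F·x = [-5, 5]
P̄ = F·P·Fᵀ + Q = [15 4; 4 10]
y = z − H·x̄ = [-3]
S = H·P̄·Hᵀ + R = [134]
K = P̄·Hᵀ·S⁻¹ = [19/67; 14/67]
x' = x̄ + K·y = [-392/67, 293/67]
P' = (I − K·H)·P̄ = [283/67 -264/67; -264/67 278/67]

x' = [-392/67, 293/67]
P' = [283/67 -264/67; -264/67 278/67]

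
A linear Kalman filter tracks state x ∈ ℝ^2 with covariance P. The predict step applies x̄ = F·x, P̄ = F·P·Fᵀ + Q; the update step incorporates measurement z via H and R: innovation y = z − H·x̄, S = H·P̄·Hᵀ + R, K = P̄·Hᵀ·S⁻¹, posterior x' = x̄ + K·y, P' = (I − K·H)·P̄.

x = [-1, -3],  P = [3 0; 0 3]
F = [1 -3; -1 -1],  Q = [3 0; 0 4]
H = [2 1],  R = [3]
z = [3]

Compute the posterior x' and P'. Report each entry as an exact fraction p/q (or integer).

x' = [128/169, 302/169]
P' = [393/169 -570/169; -570/169 1206/169]

x̄ = F·x = [8, 4]
P̄ = F·P·Fᵀ + Q = [33 6; 6 10]
y = z − H·x̄ = [-17]
S = H·P̄·Hᵀ + R = [169]
K = P̄·Hᵀ·S⁻¹ = [72/169; 22/169]
x' = x̄ + K·y = [128/169, 302/169]
P' = (I − K·H)·P̄ = [393/169 -570/169; -570/169 1206/169]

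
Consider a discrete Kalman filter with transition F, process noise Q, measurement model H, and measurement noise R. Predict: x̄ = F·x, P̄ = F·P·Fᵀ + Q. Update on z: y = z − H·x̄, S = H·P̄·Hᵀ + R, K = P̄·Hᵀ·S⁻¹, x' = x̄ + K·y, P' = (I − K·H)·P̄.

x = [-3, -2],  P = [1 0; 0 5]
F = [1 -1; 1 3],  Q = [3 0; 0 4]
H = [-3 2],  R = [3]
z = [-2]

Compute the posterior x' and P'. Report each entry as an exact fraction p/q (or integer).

x' = [-1167/452, -1111/226]
P' = [1043/452 741/226; 741/226 609/113]

x̄ = F·x = [-1, -9]
P̄ = F·P·Fᵀ + Q = [9 -14; -14 50]
y = z − H·x̄ = [13]
S = H·P̄·Hᵀ + R = [452]
K = P̄·Hᵀ·S⁻¹ = [-55/452; 71/226]
x' = x̄ + K·y = [-1167/452, -1111/226]
P' = (I − K·H)·P̄ = [1043/452 741/226; 741/226 609/113]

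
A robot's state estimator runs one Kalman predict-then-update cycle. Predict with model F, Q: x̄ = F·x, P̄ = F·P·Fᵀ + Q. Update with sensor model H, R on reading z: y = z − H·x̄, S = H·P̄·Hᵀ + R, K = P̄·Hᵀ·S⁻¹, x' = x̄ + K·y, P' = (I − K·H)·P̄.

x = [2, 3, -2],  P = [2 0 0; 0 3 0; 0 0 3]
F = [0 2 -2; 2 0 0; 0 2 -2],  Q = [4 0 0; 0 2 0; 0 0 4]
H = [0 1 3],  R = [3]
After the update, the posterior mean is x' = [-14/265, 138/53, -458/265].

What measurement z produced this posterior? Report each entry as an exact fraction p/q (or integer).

z = [-3]

x̄ = F·x = [10, 4, 10]
P̄ = F·P·Fᵀ + Q = [28 0 24; 0 10 0; 24 0 28]
S = H·P̄·Hᵀ + R = [265]
K = P̄·Hᵀ·S⁻¹ = [72/265; 2/53; 84/265]
x' − x̄ = [-2664/265, -74/53, -3108/265] = K·y
y = (KᵀK)⁻¹·Kᵀ·(x' − x̄) = [-37]
z = y + H·x̄ = [-37] + [34] = [-3]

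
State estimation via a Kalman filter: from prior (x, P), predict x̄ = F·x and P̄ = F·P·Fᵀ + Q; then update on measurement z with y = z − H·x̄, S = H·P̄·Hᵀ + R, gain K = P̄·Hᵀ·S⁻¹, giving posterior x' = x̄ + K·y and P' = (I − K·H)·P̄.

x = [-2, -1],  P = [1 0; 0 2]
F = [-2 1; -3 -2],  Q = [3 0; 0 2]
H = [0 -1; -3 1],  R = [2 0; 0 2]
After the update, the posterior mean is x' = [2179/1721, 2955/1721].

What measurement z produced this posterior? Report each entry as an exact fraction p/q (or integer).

x̄ = F·x = [3, 8]
P̄ = F·P·Fᵀ + Q = [9 2; 2 19]
S = H·P̄·Hᵀ + R = [21 -13; -13 90]
K = P̄·Hᵀ·S⁻¹ = [-505/1721 -551/1721; -1541/1721 26/1721]
x' − x̄ = [-2984/1721, -10813/1721] = K·y
y = (KᵀK)⁻¹·Kᵀ·(x' − x̄) = [7, -1]
z = y + H·x̄ = [7, -1] + [-8, -1] = [-1, -2]

z = [-1, -2]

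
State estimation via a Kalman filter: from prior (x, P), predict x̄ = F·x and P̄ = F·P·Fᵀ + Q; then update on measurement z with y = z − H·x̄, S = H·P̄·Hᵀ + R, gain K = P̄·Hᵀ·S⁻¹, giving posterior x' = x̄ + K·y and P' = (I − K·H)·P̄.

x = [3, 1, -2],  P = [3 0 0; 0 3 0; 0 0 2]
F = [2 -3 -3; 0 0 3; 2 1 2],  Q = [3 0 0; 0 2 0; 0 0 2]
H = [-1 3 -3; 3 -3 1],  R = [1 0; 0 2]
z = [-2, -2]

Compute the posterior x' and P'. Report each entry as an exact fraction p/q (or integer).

x̄ = F·x = [9, -6, 3]
P̄ = F·P·Fᵀ + Q = [60 -18 -9; -18 20 12; -9 12 25]
y = z − H·x̄ = [34, -50]
S = H·P̄·Hᵀ + R = [304 -417; -417 945]
K = P̄·Hᵀ·S⁻¹ = [30/293 83/293; -316/12599 -4498/37797; -14732/37797 -24062/113391]
x' = x̄ + K·y = [-493/293, -34114/37797, 40609/113391]
P' = (I − K·H)·P̄ = [1515/293 1932/293 1417/293; 1932/293 112320/12599 254200/37797; 1417/293 254200/37797 594539/113391]

x' = [-493/293, -34114/37797, 40609/113391]
P' = [1515/293 1932/293 1417/293; 1932/293 112320/12599 254200/37797; 1417/293 254200/37797 594539/113391]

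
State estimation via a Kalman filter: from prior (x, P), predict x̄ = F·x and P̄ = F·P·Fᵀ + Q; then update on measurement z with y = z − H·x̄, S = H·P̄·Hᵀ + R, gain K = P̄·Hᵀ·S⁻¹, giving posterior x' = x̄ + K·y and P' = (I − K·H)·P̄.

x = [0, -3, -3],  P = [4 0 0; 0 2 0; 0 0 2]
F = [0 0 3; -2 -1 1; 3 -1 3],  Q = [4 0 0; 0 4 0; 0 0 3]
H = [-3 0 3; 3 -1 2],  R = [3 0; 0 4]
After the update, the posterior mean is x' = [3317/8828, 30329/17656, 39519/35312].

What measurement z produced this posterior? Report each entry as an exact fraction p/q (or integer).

x̄ = F·x = [-9, 0, -6]
P̄ = F·P·Fᵀ + Q = [22 6 18; 6 24 -16; 18 -16 59]
S = H·P̄·Hᵀ + R = [408 276; 276 706]
K = P̄·Hᵀ·S⁻¹ = [-1457/8828 885/4414; -3009/17656 113/8828; 5825/35312 3563/17656]
x' − x̄ = [82769/8828, 30329/17656, 251391/35312] = K·y
y = (KᵀK)⁻¹·Kᵀ·(x' − x̄) = [-7, 41]
z = y + H·x̄ = [-7, 41] + [9, -39] = [2, 2]

z = [2, 2]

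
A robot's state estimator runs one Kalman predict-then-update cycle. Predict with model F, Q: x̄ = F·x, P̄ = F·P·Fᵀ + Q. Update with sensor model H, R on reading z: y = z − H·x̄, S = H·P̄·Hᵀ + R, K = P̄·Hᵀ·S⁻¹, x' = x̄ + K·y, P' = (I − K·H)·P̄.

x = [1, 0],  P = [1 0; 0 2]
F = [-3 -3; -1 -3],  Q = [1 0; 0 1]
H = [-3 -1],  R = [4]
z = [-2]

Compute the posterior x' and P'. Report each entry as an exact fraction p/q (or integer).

x' = [9/67, 99/67]
P' = [77/134 -91/134; -91/134 1151/402]

x̄ = F·x = [-3, -1]
P̄ = F·P·Fᵀ + Q = [28 21; 21 20]
y = z − H·x̄ = [-12]
S = H·P̄·Hᵀ + R = [402]
K = P̄·Hᵀ·S⁻¹ = [-35/134; -83/402]
x' = x̄ + K·y = [9/67, 99/67]
P' = (I − K·H)·P̄ = [77/134 -91/134; -91/134 1151/402]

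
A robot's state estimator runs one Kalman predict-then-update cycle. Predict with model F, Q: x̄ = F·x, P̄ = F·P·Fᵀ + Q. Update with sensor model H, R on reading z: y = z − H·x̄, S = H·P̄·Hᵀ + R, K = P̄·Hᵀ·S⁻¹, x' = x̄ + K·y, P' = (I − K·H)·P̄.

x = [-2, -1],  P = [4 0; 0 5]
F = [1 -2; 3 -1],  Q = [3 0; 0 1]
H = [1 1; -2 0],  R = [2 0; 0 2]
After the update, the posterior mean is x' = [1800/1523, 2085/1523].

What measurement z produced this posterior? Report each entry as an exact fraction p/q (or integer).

z = [3, -2]

x̄ = F·x = [0, -5]
P̄ = F·P·Fᵀ + Q = [27 22; 22 42]
S = H·P̄·Hᵀ + R = [115 -98; -98 110]
K = P̄·Hᵀ·S⁻¹ = [49/1523 -704/1523; 1364/1523 606/1523]
x' − x̄ = [1800/1523, 9700/1523] = K·y
y = (KᵀK)⁻¹·Kᵀ·(x' − x̄) = [8, -2]
z = y + H·x̄ = [8, -2] + [-5, 0] = [3, -2]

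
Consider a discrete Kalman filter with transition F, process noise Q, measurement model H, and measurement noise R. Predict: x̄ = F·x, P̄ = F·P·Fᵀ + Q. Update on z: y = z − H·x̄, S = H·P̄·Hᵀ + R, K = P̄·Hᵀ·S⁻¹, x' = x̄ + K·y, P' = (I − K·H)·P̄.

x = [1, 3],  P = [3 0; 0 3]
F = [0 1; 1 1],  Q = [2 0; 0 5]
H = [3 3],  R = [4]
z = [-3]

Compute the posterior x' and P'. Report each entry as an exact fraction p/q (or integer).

x' = [15/101, -100/101]
P' = [217/101 -201/101; -201/101 229/101]

x̄ = F·x = [3, 4]
P̄ = F·P·Fᵀ + Q = [5 3; 3 11]
y = z − H·x̄ = [-24]
S = H·P̄·Hᵀ + R = [202]
K = P̄·Hᵀ·S⁻¹ = [12/101; 21/101]
x' = x̄ + K·y = [15/101, -100/101]
P' = (I − K·H)·P̄ = [217/101 -201/101; -201/101 229/101]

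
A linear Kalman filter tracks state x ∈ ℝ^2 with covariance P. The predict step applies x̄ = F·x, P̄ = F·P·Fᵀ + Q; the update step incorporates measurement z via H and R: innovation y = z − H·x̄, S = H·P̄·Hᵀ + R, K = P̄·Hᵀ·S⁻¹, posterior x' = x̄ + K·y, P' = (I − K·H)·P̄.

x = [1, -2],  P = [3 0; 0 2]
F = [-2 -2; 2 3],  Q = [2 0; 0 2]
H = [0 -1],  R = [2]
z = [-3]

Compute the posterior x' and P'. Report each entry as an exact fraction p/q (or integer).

x̄ = F·x = [2, -4]
P̄ = F·P·Fᵀ + Q = [22 -24; -24 32]
y = z − H·x̄ = [-7]
S = H·P̄·Hᵀ + R = [34]
K = P̄·Hᵀ·S⁻¹ = [12/17; -16/17]
x' = x̄ + K·y = [-50/17, 44/17]
P' = (I − K·H)·P̄ = [86/17 -24/17; -24/17 32/17]

x' = [-50/17, 44/17]
P' = [86/17 -24/17; -24/17 32/17]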